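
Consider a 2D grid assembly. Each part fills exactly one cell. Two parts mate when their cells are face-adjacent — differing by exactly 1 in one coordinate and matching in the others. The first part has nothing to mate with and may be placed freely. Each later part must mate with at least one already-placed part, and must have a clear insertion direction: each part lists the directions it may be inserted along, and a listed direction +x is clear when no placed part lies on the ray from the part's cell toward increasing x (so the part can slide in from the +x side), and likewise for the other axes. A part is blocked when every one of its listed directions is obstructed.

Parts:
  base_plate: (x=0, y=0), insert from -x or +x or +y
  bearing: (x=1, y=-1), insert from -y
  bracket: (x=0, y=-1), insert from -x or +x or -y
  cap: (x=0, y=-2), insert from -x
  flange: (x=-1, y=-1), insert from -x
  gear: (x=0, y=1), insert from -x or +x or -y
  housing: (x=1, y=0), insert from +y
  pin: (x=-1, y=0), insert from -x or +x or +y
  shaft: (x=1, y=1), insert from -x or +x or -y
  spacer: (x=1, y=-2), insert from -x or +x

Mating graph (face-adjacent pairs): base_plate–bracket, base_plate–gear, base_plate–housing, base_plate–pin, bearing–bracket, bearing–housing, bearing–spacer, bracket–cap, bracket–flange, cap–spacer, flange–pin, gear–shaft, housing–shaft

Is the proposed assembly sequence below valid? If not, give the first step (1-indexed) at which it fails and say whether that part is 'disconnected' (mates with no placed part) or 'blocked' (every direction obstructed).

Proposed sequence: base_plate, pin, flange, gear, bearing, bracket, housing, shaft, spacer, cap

Invalid at step 5 (disconnected)

1. base_plate@(0, 0) [-x clear] — {base_plate}
2. pin@(-1, 0) [-x clear] — {base_plate, pin}
3. flange@(-1, -1) [-x clear] — {base_plate, flange, pin}
4. gear@(0, 1) [-x clear] — {base_plate, flange, gear, pin}
5. bearing@(1, -1) — no placed neighbour ⇒ disconnected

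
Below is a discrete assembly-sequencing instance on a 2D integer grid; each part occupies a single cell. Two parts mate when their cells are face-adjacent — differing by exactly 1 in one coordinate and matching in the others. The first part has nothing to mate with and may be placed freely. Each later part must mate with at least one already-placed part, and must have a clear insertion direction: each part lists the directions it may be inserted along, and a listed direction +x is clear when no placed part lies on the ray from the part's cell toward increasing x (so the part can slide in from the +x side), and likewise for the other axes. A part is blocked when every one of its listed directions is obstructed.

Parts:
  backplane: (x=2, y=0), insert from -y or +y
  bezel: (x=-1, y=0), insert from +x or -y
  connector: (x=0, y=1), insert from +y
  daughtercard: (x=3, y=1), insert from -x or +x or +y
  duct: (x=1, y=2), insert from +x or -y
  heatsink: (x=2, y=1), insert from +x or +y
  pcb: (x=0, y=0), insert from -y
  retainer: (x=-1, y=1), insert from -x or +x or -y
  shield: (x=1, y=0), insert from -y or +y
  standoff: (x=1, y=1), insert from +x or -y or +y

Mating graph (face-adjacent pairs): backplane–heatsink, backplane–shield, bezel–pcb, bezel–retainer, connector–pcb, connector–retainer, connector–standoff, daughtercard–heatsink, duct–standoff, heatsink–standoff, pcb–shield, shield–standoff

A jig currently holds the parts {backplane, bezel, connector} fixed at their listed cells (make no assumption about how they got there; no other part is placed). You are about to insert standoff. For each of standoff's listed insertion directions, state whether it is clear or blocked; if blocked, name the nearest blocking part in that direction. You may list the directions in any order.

+x: clear; +y: clear; -y: clear

+x: ray from standoff(1, 1) has no placed part ⇒ clear
-y: ray from standoff(1, 1) has no placed part ⇒ clear
+y: ray from standoff(1, 1) has no placed part ⇒ clear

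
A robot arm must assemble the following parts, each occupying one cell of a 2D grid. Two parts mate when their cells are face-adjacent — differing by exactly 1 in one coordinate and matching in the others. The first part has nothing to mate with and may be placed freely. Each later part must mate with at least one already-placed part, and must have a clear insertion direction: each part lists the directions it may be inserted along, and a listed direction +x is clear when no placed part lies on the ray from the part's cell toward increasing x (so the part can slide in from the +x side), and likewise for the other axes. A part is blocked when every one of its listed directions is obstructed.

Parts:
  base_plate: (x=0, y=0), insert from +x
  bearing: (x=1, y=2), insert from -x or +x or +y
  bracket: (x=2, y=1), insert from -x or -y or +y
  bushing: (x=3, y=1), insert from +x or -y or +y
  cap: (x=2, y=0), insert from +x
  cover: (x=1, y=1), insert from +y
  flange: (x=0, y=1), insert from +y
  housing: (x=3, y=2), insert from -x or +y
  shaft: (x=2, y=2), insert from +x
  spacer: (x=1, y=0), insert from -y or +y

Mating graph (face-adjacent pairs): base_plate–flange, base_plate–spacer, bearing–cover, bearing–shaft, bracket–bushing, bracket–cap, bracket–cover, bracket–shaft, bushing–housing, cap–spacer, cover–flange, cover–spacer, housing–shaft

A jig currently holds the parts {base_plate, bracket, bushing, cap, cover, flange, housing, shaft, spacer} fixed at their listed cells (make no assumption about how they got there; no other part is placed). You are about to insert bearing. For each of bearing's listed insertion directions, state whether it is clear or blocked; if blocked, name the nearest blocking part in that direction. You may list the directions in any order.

-x: ray from bearing(1, 2) has no placed part ⇒ clear
+x: nearest on ray is shaft@(2, 2) ⇒ blocked
+y: ray from bearing(1, 2) has no placed part ⇒ clear

+x: blocked by shaft; +y: clear; -x: clear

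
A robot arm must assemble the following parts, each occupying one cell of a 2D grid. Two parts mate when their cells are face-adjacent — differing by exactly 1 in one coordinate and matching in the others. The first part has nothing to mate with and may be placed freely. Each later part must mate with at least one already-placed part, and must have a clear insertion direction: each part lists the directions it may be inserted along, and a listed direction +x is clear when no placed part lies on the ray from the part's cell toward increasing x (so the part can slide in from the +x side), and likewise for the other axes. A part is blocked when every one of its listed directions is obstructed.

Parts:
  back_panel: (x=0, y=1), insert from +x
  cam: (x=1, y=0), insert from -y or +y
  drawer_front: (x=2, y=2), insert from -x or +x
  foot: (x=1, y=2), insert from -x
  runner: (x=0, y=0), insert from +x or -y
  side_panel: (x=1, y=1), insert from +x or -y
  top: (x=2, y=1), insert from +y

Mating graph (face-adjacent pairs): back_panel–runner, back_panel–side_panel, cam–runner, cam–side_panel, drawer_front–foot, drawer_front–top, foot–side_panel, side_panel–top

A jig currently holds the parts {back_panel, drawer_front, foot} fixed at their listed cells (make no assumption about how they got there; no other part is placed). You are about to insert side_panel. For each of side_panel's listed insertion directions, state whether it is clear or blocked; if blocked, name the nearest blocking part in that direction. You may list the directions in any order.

+x: clear; -y: clear

+x: ray from side_panel(1, 1) has no placed part ⇒ clear
-y: ray from side_panel(1, 1) has no placed part ⇒ clear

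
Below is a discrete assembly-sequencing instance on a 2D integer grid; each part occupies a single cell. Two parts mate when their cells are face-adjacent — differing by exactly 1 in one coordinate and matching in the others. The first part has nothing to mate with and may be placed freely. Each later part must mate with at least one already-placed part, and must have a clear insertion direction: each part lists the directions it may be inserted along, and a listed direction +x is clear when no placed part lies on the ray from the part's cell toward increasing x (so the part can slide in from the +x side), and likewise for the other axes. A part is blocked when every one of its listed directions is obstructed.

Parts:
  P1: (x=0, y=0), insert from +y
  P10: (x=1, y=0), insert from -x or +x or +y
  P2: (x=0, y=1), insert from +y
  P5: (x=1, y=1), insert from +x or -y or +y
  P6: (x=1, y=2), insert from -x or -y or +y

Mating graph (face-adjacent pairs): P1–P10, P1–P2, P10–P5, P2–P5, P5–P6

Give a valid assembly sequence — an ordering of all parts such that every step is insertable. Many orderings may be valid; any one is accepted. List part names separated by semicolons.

1. P6@(1, 2) [-x clear] — {P6}
2. P5@(1, 1) [+x clear] — {P5, P6}
3. P10@(1, 0) [-x clear] — {P10, P5, P6}
4. P1@(0, 0) [+y clear] — {P1, P10, P5, P6}
5. P2@(0, 1) [+y clear] — {P1, P10, P2, P5, P6}

P6; P5; P10; P1; P2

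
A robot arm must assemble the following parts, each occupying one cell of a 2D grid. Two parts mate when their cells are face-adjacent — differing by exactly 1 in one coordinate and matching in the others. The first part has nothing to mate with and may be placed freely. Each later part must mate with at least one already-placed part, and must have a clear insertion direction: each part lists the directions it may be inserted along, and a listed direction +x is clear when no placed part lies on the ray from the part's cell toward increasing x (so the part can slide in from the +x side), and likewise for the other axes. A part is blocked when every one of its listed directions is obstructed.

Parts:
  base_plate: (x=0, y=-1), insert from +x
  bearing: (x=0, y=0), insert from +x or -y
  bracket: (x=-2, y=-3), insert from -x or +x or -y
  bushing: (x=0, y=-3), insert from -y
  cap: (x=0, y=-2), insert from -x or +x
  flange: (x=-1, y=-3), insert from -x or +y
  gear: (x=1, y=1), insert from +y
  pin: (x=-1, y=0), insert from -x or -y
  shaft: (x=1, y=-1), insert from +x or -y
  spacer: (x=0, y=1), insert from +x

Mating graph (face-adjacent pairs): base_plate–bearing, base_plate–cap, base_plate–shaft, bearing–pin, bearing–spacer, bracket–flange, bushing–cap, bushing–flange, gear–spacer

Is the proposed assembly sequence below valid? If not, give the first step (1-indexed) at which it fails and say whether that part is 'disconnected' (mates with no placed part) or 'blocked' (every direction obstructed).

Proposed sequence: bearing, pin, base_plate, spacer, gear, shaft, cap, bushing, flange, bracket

1. bearing@(0, 0) [+x clear] — {bearing}
2. pin@(-1, 0) [-x clear] — {bearing, pin}
3. base_plate@(0, -1) [+x clear] — {base_plate, bearing, pin}
4. spacer@(0, 1) [+x clear] — {base_plate, bearing, pin, spacer}
5. gear@(1, 1) [+y clear] — {base_plate, bearing, gear, pin, spacer}
6. shaft@(1, -1) [+x clear] — {base_plate, bearing, gear, pin, shaft, spacer}
7. cap@(0, -2) [-x clear] — {base_plate, bearing, cap, gear, pin, shaft, spacer}
8. bushing@(0, -3) [-y clear] — {base_plate, bearing, bushing, cap, gear, pin, shaft, spacer}
9. flange@(-1, -3) [-x clear] — {base_plate, bearing, bushing, cap, flange, gear, pin, shaft, spacer}
10. bracket@(-2, -3) [-x clear] — {base_plate, bearing, bracket, bushing, cap, flange, gear, pin, shaft, spacer}

Valid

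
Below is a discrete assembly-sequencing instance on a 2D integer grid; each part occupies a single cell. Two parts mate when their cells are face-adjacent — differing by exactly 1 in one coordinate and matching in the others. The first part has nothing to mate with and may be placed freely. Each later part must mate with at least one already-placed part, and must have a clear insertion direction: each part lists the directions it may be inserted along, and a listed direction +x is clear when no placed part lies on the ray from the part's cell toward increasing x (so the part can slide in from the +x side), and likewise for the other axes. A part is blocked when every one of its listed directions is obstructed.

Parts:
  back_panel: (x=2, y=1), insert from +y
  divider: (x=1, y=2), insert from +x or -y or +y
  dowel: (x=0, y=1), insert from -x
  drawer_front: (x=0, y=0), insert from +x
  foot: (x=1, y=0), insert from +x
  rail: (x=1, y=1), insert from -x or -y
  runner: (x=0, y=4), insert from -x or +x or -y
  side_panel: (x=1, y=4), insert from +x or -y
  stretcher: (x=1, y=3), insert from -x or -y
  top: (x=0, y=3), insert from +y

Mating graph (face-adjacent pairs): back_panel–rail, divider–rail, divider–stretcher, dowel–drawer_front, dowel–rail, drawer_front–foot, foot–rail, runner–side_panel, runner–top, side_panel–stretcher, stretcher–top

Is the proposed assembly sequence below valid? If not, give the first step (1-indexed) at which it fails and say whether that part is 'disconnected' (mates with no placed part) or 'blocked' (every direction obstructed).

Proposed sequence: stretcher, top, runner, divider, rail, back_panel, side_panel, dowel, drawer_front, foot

1. stretcher@(1, 3) [-x clear] — {stretcher}
2. top@(0, 3) [+y clear] — {stretcher, top}
3. runner@(0, 4) [-x clear] — {runner, stretcher, top}
4. divider@(1, 2) [+x clear] — {divider, runner, stretcher, top}
5. rail@(1, 1) [-x clear] — {divider, rail, runner, stretcher, top}
6. back_panel@(2, 1) [+y clear] — {back_panel, divider, rail, runner, stretcher, top}
7. side_panel@(1, 4) [+x clear] — {back_panel, divider, rail, runner, side_panel, stretcher, top}
8. dowel@(0, 1) [-x clear] — {back_panel, divider, dowel, rail, runner, side_panel, stretcher, top}
9. drawer_front@(0, 0) [+x clear] — {back_panel, divider, dowel, drawer_front, rail, runner, side_panel, stretcher, top}
10. foot@(1, 0) [+x clear] — {back_panel, divider, dowel, drawer_front, foot, rail, runner, side_panel, stretcher, top}

Valid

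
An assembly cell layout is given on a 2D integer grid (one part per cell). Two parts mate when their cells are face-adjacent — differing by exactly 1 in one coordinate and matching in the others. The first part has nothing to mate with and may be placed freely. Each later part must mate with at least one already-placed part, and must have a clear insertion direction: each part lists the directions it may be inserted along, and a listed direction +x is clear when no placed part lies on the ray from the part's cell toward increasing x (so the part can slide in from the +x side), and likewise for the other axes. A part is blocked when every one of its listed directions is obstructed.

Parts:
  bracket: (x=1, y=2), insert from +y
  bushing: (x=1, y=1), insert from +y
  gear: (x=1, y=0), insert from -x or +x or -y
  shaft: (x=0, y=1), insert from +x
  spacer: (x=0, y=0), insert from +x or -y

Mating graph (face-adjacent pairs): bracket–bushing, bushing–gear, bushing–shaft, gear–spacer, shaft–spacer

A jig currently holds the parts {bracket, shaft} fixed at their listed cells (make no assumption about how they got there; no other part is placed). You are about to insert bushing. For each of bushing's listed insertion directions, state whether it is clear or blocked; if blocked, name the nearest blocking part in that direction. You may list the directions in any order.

+y: blocked by bracket

+y: nearest on ray is bracket@(1, 2) ⇒ blocked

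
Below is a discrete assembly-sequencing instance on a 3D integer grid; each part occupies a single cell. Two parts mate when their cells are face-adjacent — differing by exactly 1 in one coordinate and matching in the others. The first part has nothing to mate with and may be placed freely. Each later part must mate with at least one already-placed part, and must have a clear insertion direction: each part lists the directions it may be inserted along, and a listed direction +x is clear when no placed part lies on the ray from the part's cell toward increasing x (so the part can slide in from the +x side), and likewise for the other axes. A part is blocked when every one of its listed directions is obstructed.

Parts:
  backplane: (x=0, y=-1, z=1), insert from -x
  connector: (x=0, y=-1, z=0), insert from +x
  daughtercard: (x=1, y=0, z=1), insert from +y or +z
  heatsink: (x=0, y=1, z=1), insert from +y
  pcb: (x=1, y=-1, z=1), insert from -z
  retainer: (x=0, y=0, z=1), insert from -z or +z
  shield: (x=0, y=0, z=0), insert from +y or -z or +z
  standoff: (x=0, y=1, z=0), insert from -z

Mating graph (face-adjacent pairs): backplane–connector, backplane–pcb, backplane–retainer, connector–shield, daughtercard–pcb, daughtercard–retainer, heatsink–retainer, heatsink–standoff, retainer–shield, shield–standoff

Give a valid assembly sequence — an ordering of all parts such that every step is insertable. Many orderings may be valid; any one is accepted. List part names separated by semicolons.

backplane; pcb; daughtercard; connector; shield; standoff; heatsink; retainer

1. backplane@(0, -1, 1) [-x clear] — {backplane}
2. pcb@(1, -1, 1) [-z clear] — {backplane, pcb}
3. daughtercard@(1, 0, 1) [+y clear] — {backplane, daughtercard, pcb}
4. connector@(0, -1, 0) [+x clear] — {backplane, connector, daughtercard, pcb}
5. shield@(0, 0, 0) [+y clear] — {backplane, connector, daughtercard, pcb, shield}
6. standoff@(0, 1, 0) [-z clear] — {backplane, connector, daughtercard, pcb, shield, standoff}
7. heatsink@(0, 1, 1) [+y clear] — {backplane, connector, daughtercard, heatsink, pcb, shield, standoff}
8. retainer@(0, 0, 1) [+z clear] — {backplane, connector, daughtercard, heatsink, pcb, retainer, shield, standoff}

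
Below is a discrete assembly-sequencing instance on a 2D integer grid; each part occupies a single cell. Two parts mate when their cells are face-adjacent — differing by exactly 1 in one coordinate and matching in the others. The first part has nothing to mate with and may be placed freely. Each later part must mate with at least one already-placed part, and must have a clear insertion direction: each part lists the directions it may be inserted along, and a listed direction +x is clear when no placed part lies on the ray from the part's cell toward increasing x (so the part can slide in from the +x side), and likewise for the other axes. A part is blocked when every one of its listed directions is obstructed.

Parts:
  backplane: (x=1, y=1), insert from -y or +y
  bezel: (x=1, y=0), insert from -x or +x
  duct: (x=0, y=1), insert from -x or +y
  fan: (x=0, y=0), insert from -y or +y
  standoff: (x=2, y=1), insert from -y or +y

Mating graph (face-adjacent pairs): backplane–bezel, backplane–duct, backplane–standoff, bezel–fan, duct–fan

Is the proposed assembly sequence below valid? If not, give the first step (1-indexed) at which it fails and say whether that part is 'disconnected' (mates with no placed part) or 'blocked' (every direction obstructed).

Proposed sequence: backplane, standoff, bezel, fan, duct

Valid

1. backplane@(1, 1) [-y clear] — {backplane}
2. standoff@(2, 1) [-y clear] — {backplane, standoff}
3. bezel@(1, 0) [-x clear] — {backplane, bezel, standoff}
4. fan@(0, 0) [-y clear] — {backplane, bezel, fan, standoff}
5. duct@(0, 1) [-x clear] — {backplane, bezel, duct, fan, standoff}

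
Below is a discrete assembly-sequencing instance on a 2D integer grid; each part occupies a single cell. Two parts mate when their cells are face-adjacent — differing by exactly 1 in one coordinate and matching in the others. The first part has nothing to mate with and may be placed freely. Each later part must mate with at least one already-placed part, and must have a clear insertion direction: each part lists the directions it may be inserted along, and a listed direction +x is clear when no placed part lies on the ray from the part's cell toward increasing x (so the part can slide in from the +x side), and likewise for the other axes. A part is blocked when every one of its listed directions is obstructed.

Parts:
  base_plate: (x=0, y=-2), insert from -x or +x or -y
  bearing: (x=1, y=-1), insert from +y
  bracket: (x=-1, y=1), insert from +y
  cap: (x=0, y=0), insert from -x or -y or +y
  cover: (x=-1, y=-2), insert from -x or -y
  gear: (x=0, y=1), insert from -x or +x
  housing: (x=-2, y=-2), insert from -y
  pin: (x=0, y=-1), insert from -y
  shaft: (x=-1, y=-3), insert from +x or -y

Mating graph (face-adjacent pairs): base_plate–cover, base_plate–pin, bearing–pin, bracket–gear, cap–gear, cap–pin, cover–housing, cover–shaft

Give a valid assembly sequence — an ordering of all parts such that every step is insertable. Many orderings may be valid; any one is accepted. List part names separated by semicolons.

cap; pin; base_plate; cover; bearing; shaft; gear; bracket; housing

1. cap@(0, 0) [-x clear] — {cap}
2. pin@(0, -1) [-y clear] — {cap, pin}
3. base_plate@(0, -2) [-x clear] — {base_plate, cap, pin}
4. cover@(-1, -2) [-x clear] — {base_plate, cap, cover, pin}
5. bearing@(1, -1) [+y clear] — {base_plate, bearing, cap, cover, pin}
6. shaft@(-1, -3) [+x clear] — {base_plate, bearing, cap, cover, pin, shaft}
7. gear@(0, 1) [-x clear] — {base_plate, bearing, cap, cover, gear, pin, shaft}
8. bracket@(-1, 1) [+y clear] — {base_plate, bearing, bracket, cap, cover, gear, pin, shaft}
9. housing@(-2, -2) [-y clear] — {base_plate, bearing, bracket, cap, cover, gear, housing, pin, shaft}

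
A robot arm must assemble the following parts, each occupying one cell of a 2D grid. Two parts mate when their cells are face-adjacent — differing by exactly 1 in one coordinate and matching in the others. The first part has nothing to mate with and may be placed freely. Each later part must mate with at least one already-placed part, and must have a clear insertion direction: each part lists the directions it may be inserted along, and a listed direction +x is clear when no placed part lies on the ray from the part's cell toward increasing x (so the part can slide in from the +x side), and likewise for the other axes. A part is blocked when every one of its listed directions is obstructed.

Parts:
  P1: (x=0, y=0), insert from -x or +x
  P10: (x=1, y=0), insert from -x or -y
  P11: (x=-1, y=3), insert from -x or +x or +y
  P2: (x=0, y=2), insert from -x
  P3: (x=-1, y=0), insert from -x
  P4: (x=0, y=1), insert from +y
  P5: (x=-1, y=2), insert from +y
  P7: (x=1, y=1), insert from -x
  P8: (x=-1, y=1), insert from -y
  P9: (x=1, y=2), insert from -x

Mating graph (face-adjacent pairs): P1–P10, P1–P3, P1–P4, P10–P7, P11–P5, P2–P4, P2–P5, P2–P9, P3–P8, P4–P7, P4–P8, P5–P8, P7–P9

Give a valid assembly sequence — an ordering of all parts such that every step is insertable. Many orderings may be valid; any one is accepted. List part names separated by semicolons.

1. P10@(1, 0) [-x clear] — {P10}
2. P7@(1, 1) [-x clear] — {P10, P7}
3. P4@(0, 1) [+y clear] — {P10, P4, P7}
4. P8@(-1, 1) [-y clear] — {P10, P4, P7, P8}
5. P9@(1, 2) [-x clear] — {P10, P4, P7, P8, P9}
6. P2@(0, 2) [-x clear] — {P10, P2, P4, P7, P8, P9}
7. P5@(-1, 2) [+y clear] — {P10, P2, P4, P5, P7, P8, P9}
8. P1@(0, 0) [-x clear] — {P1, P10, P2, P4, P5, P7, P8, P9}
9. P3@(-1, 0) [-x clear] — {P1, P10, P2, P3, P4, P5, P7, P8, P9}
10. P11@(-1, 3) [-x clear] — {P1, P10, P11, P2, P3, P4, P5, P7, P8, P9}

P10; P7; P4; P8; P9; P2; P5; P1; P3; P11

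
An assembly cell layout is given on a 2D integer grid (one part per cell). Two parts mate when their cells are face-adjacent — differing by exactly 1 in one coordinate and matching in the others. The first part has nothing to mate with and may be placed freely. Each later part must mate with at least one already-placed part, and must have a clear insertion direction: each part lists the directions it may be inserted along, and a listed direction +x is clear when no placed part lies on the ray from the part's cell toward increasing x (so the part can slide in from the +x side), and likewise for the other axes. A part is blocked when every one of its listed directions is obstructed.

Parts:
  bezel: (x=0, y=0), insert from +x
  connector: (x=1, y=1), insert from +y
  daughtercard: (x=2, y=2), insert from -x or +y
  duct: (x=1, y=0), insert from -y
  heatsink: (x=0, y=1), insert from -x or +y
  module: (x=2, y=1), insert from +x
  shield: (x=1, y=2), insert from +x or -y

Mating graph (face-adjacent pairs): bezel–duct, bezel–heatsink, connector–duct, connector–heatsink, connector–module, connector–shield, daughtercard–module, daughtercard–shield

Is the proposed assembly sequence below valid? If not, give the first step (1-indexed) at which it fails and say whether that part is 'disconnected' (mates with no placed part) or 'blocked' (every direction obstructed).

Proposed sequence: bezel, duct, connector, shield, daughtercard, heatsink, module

1. bezel@(0, 0) [+x clear] — {bezel}
2. duct@(1, 0) [-y clear] — {bezel, duct}
3. connector@(1, 1) [+y clear] — {bezel, connector, duct}
4. shield@(1, 2) [+x clear] — {bezel, connector, duct, shield}
5. daughtercard@(2, 2) [+y clear] — {bezel, connector, daughtercard, duct, shield}
6. heatsink@(0, 1) [-x clear] — {bezel, connector, daughtercard, duct, heatsink, shield}
7. module@(2, 1) [+x clear] — {bezel, connector, daughtercard, duct, heatsink, module, shield}

Valid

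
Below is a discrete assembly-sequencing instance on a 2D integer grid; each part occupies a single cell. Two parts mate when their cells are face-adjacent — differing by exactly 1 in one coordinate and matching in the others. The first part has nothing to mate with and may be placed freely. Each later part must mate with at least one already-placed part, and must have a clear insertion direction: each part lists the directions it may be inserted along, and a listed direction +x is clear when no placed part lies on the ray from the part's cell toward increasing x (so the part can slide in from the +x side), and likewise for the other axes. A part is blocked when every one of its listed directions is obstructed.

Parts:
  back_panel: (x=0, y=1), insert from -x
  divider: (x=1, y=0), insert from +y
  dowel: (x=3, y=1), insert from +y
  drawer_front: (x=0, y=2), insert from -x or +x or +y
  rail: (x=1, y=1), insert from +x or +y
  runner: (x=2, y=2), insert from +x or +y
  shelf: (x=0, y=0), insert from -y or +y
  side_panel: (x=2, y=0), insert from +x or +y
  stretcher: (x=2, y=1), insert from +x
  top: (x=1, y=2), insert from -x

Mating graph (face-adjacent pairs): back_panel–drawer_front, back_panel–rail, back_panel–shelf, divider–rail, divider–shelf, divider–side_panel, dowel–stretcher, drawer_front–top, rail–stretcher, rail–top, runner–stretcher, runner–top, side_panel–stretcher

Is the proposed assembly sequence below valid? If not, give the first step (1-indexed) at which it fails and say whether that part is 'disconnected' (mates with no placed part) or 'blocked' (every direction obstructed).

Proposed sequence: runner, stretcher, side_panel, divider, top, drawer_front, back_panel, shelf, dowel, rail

Invalid at step 10 (blocked)

1. runner@(2, 2) [+x clear] — {runner}
2. stretcher@(2, 1) [+x clear] — {runner, stretcher}
3. side_panel@(2, 0) [+x clear] — {runner, side_panel, stretcher}
4. divider@(1, 0) [+y clear] — {divider, runner, side_panel, stretcher}
5. top@(1, 2) [-x clear] — {divider, runner, side_panel, stretcher, top}
6. drawer_front@(0, 2) [-x clear] — {divider, drawer_front, runner, side_panel, stretcher, top}
7. back_panel@(0, 1) [-x clear] — {back_panel, divider, drawer_front, runner, side_panel, stretcher, top}
8. shelf@(0, 0) [-y clear] — {back_panel, divider, drawer_front, runner, shelf, side_panel, stretcher, top}
9. dowel@(3, 1) [+y clear] — {back_panel, divider, dowel, drawer_front, runner, shelf, side_panel, stretcher, top}
10. rail@(1, 1) — +x/+y all obstructed ⇒ blocked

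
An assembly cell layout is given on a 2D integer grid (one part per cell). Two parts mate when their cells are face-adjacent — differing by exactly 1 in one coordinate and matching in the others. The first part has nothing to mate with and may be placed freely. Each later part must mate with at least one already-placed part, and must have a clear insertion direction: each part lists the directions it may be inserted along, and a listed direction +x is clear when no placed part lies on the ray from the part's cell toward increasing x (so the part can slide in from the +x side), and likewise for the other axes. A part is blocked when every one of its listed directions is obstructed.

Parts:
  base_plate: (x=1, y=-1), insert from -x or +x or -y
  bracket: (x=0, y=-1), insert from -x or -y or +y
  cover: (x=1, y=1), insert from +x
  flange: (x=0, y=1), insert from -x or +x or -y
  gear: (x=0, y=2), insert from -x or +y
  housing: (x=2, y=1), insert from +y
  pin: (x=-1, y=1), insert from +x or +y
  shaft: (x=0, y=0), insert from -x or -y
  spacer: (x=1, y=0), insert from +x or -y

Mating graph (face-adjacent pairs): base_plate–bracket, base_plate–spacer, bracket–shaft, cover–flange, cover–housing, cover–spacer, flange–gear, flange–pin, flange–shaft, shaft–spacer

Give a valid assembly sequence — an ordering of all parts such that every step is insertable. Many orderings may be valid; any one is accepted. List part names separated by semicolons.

flange; gear; cover; housing; pin; spacer; shaft; bracket; base_plate

1. flange@(0, 1) [-x clear] — {flange}
2. gear@(0, 2) [-x clear] — {flange, gear}
3. cover@(1, 1) [+x clear] — {cover, flange, gear}
4. housing@(2, 1) [+y clear] — {cover, flange, gear, housing}
5. pin@(-1, 1) [+y clear] — {cover, flange, gear, housing, pin}
6. spacer@(1, 0) [+x clear] — {cover, flange, gear, housing, pin, spacer}
7. shaft@(0, 0) [-x clear] — {cover, flange, gear, housing, pin, shaft, spacer}
8. bracket@(0, -1) [-x clear] — {bracket, cover, flange, gear, housing, pin, shaft, spacer}
9. base_plate@(1, -1) [+x clear] — {base_plate, bracket, cover, flange, gear, housing, pin, shaft, spacer}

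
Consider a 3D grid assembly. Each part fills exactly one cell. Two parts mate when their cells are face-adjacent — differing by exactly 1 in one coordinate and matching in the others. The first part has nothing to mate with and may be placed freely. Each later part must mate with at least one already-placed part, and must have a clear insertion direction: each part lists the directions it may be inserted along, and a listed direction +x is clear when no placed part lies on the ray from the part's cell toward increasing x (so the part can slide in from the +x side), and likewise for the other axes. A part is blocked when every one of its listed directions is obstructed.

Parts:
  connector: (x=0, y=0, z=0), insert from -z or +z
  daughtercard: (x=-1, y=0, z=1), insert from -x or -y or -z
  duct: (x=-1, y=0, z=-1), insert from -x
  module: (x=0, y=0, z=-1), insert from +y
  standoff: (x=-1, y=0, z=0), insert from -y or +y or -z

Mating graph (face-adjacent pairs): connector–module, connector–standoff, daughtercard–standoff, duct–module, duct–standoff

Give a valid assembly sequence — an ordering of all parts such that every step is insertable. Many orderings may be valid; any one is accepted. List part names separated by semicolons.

1. standoff@(-1, 0, 0) [-y clear] — {standoff}
2. duct@(-1, 0, -1) [-x clear] — {duct, standoff}
3. module@(0, 0, -1) [+y clear] — {duct, module, standoff}
4. daughtercard@(-1, 0, 1) [-x clear] — {daughtercard, duct, module, standoff}
5. connector@(0, 0, 0) [+z clear] — {connector, daughtercard, duct, module, standoff}

standoff; duct; module; daughtercard; connector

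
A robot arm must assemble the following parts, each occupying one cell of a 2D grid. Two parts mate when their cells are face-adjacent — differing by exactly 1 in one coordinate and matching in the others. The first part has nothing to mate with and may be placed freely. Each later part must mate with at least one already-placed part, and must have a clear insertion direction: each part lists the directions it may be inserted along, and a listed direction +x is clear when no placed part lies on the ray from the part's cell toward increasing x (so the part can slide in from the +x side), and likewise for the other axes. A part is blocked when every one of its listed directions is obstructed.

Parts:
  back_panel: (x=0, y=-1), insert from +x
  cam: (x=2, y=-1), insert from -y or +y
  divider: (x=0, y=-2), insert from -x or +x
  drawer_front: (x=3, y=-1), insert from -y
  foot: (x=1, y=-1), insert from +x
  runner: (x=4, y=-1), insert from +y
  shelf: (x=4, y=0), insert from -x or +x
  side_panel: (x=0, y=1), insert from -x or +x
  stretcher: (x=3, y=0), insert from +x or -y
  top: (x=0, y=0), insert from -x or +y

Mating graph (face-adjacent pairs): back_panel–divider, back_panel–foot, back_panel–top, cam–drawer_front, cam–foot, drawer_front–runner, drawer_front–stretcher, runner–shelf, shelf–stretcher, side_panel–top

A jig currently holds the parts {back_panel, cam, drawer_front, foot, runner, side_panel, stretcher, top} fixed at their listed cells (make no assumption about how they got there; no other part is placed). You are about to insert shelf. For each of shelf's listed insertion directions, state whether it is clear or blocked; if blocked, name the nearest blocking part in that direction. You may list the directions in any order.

+x: clear; -x: blocked by stretcher

-x: nearest on ray is stretcher@(3, 0) ⇒ blocked
+x: ray from shelf(4, 0) has no placed part ⇒ clear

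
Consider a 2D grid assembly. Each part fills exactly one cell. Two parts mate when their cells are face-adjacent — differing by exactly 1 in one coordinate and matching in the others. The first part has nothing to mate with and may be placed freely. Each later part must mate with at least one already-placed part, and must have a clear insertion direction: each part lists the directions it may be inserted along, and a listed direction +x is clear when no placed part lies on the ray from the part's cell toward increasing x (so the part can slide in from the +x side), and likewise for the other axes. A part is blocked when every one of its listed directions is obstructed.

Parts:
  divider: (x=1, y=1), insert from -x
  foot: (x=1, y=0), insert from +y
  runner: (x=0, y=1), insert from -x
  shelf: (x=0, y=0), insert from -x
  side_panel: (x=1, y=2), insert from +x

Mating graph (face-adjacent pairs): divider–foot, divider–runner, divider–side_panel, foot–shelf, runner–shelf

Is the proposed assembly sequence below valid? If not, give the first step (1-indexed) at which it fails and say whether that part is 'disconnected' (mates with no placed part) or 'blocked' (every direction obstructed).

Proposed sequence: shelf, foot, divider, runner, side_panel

Valid

1. shelf@(0, 0) [-x clear] — {shelf}
2. foot@(1, 0) [+y clear] — {foot, shelf}
3. divider@(1, 1) [-x clear] — {divider, foot, shelf}
4. runner@(0, 1) [-x clear] — {divider, foot, runner, shelf}
5. side_panel@(1, 2) [+x clear] — {divider, foot, runner, shelf, side_panel}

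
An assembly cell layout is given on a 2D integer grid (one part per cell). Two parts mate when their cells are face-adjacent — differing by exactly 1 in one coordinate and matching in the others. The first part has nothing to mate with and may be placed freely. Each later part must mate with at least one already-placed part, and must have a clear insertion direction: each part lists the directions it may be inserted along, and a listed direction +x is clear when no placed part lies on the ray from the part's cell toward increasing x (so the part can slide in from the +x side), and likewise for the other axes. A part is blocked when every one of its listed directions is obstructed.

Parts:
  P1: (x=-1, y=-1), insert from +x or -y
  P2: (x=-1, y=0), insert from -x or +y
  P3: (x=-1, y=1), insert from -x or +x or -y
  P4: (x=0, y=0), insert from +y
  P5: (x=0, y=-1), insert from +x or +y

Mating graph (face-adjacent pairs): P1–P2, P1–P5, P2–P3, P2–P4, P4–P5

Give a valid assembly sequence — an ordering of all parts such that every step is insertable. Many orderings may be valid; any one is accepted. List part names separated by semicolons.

1. P4@(0, 0) [+y clear] — {P4}
2. P2@(-1, 0) [-x clear] — {P2, P4}
3. P3@(-1, 1) [-x clear] — {P2, P3, P4}
4. P1@(-1, -1) [+x clear] — {P1, P2, P3, P4}
5. P5@(0, -1) [+x clear] — {P1, P2, P3, P4, P5}

P4; P2; P3; P1; P5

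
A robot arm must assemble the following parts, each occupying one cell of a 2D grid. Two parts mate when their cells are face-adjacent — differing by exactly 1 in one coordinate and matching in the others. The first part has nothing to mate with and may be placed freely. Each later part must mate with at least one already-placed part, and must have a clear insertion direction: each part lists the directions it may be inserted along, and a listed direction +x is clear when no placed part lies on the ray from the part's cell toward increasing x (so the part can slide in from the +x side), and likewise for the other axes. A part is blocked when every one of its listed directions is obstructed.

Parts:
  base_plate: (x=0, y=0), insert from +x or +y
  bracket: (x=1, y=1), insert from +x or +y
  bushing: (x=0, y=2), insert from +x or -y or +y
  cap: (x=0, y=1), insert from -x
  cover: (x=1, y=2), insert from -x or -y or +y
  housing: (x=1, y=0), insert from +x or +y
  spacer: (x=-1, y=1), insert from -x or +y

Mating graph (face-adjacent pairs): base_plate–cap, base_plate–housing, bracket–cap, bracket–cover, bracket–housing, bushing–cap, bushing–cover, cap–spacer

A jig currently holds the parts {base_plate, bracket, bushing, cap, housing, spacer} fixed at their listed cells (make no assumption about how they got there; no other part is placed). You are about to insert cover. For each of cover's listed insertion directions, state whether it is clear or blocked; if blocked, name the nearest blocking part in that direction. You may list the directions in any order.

+y: clear; -x: blocked by bushing; -y: blocked by bracket

-x: nearest on ray is bushing@(0, 2) ⇒ blocked
-y: nearest on ray is bracket@(1, 1) ⇒ blocked
+y: ray from cover(1, 2) has no placed part ⇒ clear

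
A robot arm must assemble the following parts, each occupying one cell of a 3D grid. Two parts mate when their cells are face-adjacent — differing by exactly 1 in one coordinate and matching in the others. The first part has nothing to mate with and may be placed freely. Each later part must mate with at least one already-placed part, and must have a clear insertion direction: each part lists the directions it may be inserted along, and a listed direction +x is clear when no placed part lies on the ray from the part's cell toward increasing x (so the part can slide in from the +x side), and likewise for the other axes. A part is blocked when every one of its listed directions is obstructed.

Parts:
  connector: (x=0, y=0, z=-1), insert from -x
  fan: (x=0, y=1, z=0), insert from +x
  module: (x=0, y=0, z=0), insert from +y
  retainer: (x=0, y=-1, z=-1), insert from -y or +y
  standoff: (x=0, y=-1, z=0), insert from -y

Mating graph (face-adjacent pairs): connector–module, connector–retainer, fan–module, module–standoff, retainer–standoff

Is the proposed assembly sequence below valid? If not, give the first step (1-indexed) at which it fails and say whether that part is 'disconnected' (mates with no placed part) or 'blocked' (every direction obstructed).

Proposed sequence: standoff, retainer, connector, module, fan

1. standoff@(0, -1, 0) [-y clear] — {standoff}
2. retainer@(0, -1, -1) [-y clear] — {retainer, standoff}
3. connector@(0, 0, -1) [-x clear] — {connector, retainer, standoff}
4. module@(0, 0, 0) [+y clear] — {connector, module, retainer, standoff}
5. fan@(0, 1, 0) [+x clear] — {connector, fan, module, retainer, standoff}

Valid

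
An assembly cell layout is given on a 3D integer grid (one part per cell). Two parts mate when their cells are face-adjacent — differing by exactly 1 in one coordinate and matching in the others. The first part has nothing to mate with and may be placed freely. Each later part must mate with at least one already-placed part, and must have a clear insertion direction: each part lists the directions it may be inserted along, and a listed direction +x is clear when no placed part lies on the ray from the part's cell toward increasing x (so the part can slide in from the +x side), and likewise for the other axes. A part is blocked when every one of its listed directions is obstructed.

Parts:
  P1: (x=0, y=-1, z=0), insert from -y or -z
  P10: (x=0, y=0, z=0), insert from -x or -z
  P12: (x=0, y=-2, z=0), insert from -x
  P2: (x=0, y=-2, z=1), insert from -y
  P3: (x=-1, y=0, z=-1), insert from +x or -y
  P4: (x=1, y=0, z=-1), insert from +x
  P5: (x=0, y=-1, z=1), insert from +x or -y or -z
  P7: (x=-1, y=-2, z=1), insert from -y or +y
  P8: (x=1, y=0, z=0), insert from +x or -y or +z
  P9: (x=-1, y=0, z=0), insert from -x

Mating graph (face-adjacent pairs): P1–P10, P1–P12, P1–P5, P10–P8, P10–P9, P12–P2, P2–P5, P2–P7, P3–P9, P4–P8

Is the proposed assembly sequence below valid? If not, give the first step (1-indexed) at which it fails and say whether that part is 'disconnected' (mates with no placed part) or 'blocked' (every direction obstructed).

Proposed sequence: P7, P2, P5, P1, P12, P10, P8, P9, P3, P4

Valid

1. P7@(-1, -2, 1) [-y clear] — {P7}
2. P2@(0, -2, 1) [-y clear] — {P2, P7}
3. P5@(0, -1, 1) [+x clear] — {P2, P5, P7}
4. P1@(0, -1, 0) [-y clear] — {P1, P2, P5, P7}
5. P12@(0, -2, 0) [-x clear] — {P1, P12, P2, P5, P7}
6. P10@(0, 0, 0) [-x clear] — {P1, P10, P12, P2, P5, P7}
7. P8@(1, 0, 0) [+x clear] — {P1, P10, P12, P2, P5, P7, P8}
8. P9@(-1, 0, 0) [-x clear] — {P1, P10, P12, P2, P5, P7, P8, P9}
9. P3@(-1, 0, -1) [+x clear] — {P1, P10, P12, P2, P3, P5, P7, P8, P9}
10. P4@(1, 0, -1) [+x clear] — {P1, P10, P12, P2, P3, P4, P5, P7, P8, P9}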